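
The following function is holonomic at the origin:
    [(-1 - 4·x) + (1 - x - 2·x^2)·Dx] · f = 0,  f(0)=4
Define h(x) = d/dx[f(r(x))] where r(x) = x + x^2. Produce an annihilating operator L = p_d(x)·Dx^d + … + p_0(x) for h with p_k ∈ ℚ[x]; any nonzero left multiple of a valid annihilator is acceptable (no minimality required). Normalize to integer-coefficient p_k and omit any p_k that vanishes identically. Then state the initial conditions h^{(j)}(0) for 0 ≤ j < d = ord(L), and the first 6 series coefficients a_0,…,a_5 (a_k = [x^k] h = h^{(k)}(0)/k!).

f: a_k = 4, 4, 12, 20, 44, 84, …
f∘r: x↦r, Dx↦Dx/r' in L_f ⇒ L₀.
Derive L from L₀ (diff closure).
L = (8 + 10·x + 30·x^2 + 40·x^3 + 20·x^4) + (-1 - x + 5·x^2 + 10·x^3 + 10·x^4 + 4·x^5)·Dx  (order 1).
h: a_k = 4, 32, 132, 464, 1600, 5256, …
ICs: h(0) = 4.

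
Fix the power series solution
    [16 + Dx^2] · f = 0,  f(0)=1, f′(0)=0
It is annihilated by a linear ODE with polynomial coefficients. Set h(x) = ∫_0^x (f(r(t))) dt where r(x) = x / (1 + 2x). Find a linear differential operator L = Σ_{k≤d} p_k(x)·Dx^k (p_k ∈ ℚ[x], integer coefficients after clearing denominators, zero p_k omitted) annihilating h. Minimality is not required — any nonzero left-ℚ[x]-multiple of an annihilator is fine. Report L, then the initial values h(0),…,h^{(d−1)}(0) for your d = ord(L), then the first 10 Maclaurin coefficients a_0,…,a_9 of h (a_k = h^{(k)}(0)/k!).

L = 16·Dx + (4 + 24·x + 48·x^2 + 32·x^3)·Dx^2 + (1 + 8·x + 24·x^2 + 32·x^3 + 16·x^4)·Dx^3  (order 3).
h: a_k = 0, 1, 0, -8/3, 8, -256/15, 256/9, -1408/45, -64/5, 602624/2835, …
ICs: h(0) = 0, h′(0) = 1, h′′(0) = 0.

f: a_k = 1, 0, -8, 0, 32/3, 0, -256/45, 0, 512/315, 0, …
f∘r: x↦r, Dx↦Dx/r' in L_f ⇒ L₀.
∫: right-multiply L₀ by Dx.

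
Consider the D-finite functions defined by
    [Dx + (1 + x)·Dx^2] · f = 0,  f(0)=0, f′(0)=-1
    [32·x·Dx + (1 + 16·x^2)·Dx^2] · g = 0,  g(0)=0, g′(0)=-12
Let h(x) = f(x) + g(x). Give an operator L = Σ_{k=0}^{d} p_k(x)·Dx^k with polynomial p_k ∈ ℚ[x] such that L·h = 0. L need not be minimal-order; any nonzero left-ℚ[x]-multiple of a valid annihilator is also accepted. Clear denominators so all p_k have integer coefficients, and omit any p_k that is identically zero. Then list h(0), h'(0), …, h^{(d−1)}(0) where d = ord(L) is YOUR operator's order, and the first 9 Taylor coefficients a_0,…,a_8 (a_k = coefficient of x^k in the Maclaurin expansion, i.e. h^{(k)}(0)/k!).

L = (-32 - 96·x + 1536·x^2 + 512·x^3)·Dx + (-34 - 64·x + 1440·x^2 + 3072·x^3 + 1024·x^4)·Dx^2 + (-1 + 31·x + 32·x^2 + 512·x^3 + 768·x^4 + 256·x^5)·Dx^3  (order 3).
h: a_k = 0, -13, 1/2, 191/3, 1/4, -3073/5, 1/6, 49151/7, 1/8, …
ICs: h(0) = 0, h′(0) = -13, h′′(0) = 1.

f: a_k = 0, -1, 1/2, -1/3, 1/4, -1/5, 1/6, -1/7, 1/8, …
g: a_k = 0, -12, 0, 64, 0, -3072/5, 0, 49152/7, 0, …
f+g: L₀ = lclm(L_f,L_g), ord ≤ 2+2.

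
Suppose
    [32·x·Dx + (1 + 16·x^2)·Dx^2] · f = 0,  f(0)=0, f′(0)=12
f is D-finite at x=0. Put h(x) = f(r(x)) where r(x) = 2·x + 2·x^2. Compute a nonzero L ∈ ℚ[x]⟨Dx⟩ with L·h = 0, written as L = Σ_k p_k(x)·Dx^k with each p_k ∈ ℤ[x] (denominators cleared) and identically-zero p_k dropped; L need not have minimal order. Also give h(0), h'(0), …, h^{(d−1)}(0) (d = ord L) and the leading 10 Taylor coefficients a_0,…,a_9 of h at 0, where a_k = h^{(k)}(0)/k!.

L = (-2 + 128·x + 512·x^2 + 768·x^3 + 384·x^4)·Dx + (1 + 2·x + 64·x^2 + 256·x^3 + 320·x^4 + 128·x^5)·Dx^2  (order 2).
h: a_k = 0, 24, 24, -512, -1536, 90624/5, 97792, -4915200/7, -6094848, 77889536/3, …
ICs: h(0) = 0, h′(0) = 24.

f: a_k = 0, 12, 0, -64, 0, 3072/5, 0, -49152/7, 0, 262144/3, …
f∘r: x↦r, Dx↦Dx/r' in L_f ⇒ L₀.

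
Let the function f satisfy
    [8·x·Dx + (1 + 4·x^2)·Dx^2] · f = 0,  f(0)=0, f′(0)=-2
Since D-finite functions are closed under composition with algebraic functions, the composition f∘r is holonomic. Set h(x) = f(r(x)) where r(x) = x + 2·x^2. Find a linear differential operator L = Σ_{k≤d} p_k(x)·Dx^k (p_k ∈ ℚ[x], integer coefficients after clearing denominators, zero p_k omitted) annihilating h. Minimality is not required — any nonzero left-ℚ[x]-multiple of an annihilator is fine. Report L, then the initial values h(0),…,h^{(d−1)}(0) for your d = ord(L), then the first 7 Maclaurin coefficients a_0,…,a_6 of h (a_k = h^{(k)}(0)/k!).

L = (-4 + 8·x + 64·x^2 + 192·x^3 + 192·x^4)·Dx + (1 + 4·x + 4·x^2 + 32·x^3 + 80·x^4 + 64·x^5)·Dx^2  (order 2).
h: a_k = 0, -2, -4, 8/3, 16, 128/5, -128/3, …
ICs: h(0) = 0, h′(0) = -2.

f: a_k = 0, -2, 0, 8/3, 0, -32/5, 0, …
h₀=f(r): pull back L_f along r ⇒ L₀.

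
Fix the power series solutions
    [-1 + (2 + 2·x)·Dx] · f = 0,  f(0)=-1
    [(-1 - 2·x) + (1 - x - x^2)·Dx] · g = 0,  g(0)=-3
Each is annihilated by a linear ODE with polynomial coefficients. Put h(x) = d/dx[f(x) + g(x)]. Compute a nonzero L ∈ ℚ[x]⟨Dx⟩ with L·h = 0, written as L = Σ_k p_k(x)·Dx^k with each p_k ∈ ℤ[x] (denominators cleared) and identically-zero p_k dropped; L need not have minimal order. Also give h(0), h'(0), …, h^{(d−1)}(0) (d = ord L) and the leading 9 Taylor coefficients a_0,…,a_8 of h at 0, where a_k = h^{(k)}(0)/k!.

f: a_k = -1, -1/2, 1/8, -1/16, 5/128, -7/256, 21/1024, -33/2048, 429/32768, …
g: a_k = -3, -3, -6, -9, -15, -24, -39, -63, -102, …
Sum ⇒ L₀ = lclm(L_f,L_g) in ℚ(x)⟨Dx⟩.
Derive L from L₀ (diff closure).
L = (-48 - 138·x - 156·x^2 - 84·x^3 - 30·x^4) + (-69 - 336·x - 615·x^2 - 576·x^3 - 321·x^4 - 90·x^5)·Dx + (18 + 42·x + 6·x^2 - 82·x^3 - 126·x^4 - 82·x^5 - 20·x^6)·Dx^2  (order 2).
h: a_k = -7/2, -47/4, -435/16, -1915/32, -30755/256, -119745/512, -903399/2048, -3341907/4096, -97327395/65536, …
ICs: h(0) = -7/2, h′(0) = -47/4.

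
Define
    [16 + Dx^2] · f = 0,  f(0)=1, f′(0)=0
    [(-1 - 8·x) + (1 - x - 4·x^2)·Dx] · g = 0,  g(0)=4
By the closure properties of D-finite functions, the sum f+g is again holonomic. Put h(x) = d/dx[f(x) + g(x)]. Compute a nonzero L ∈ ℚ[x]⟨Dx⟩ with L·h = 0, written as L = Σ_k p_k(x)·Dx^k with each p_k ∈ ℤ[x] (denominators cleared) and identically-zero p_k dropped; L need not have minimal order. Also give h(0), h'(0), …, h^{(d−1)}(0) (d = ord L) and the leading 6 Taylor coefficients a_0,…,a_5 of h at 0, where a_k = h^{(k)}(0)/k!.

L = (6848 + 35072·x + 150784·x^2 + 87040·x^3 + 204800·x^4 + 147456·x^5 + 196608·x^6) + (-560 - 4048·x + 5184·x^2 + 13952·x^3 + 2560·x^4 + 18432·x^5 + 57344·x^6 + 65536·x^7)·Dx + (428 + 2192·x + 9424·x^2 + 5440·x^3 + 12800·x^4 + 9216·x^5 + 12288·x^6)·Dx^2 + (-35 - 253·x + 324·x^2 + 872·x^3 + 160·x^4 + 1152·x^5 + 3584·x^6 + 4096·x^7)·Dx^3  (order 3).
h: a_k = 4, 24, 108, 1520/3, 1300, 64648/15, …
ICs: h(0) = 4, h′(0) = 24, h′′(0) = 216.

f: a_k = 1, 0, -8, 0, 32/3, 0, …
g: a_k = 4, 4, 20, 36, 116, 260, …
Sum ⇒ L₀ = lclm(L_f,L_g) in ℚ(x)⟨Dx⟩.
h₀' ⇒ L via d/dx closure of L₀.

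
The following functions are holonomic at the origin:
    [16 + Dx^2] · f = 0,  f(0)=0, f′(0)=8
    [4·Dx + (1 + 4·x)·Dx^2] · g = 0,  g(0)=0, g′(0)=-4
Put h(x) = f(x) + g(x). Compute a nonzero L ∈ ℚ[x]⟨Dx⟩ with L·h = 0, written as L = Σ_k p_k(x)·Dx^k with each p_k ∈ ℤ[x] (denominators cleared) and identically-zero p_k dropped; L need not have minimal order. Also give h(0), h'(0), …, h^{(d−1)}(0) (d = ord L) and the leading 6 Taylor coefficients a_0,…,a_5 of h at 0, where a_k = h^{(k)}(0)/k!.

L = (448 + 512·x + 1024·x^2)·Dx + (48 + 320·x + 768·x^2 + 1024·x^3)·Dx^2 + (28 + 32·x + 64·x^2)·Dx^3 + (3 + 20·x + 48·x^2 + 64·x^3)·Dx^4  (order 4).
h: a_k = 0, 4, 8, -128/3, 64, -2816/15, …
ICs: h(0) = 0, h′(0) = 4, h′′(0) = 16, h′′′(0) = -256.

f: a_k = 0, 8, 0, -64/3, 0, 256/15, …
g: a_k = 0, -4, 8, -64/3, 64, -1024/5, …
h₀=f+g: left-lcm gives L₀, ord ≤ 4.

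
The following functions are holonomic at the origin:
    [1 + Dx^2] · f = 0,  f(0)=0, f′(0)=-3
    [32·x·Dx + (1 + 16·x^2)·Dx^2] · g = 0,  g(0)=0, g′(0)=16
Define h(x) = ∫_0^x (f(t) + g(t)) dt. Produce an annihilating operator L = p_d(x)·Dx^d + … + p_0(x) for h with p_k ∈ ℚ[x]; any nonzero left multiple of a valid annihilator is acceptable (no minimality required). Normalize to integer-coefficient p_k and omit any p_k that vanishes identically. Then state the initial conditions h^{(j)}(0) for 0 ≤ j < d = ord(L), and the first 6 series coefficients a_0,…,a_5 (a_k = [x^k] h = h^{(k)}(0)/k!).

f: a_k = 0, -3, 0, 1/2, 0, -1/40, …
g: a_k = 0, 16, 0, -256/3, 0, 4096/5, …
Weyl lclm of L_f,L_g ⇒ L₀ (ord ≤ 4).
∫: right-multiply L₀ by Dx.
L = (-6112·x + 99328·x^3 + 8192·x^5)·Dx^2 + (-31 + 1072·x^2 + 25344·x^4 + 4096·x^6)·Dx^3 + (-6112·x + 99328·x^3 + 8192·x^5)·Dx^4 + (-31 + 1072·x^2 + 25344·x^4 + 4096·x^6)·Dx^5  (order 5).
h: a_k = 0, 0, 13/2, 0, -509/24, 0, …
ICs: h(0) = 0, h′(0) = 0, h′′(0) = 13, h′′′(0) = 0, h′′′′(0) = -509.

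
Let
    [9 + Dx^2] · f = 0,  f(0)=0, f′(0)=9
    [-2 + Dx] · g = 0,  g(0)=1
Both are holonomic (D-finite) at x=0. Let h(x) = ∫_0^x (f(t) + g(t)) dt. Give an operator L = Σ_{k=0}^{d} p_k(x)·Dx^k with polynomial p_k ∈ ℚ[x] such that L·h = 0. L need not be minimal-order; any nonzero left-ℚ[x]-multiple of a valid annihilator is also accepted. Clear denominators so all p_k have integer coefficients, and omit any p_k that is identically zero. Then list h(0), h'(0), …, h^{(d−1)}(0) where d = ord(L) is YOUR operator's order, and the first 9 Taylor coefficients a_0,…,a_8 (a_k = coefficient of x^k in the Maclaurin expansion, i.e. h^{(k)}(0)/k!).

f: a_k = 0, 9, 0, -27/2, 0, 243/40, 0, -729/560, 0, …
g: a_k = 1, 2, 2, 4/3, 2/3, 4/15, 4/45, 8/315, 2/315, …
L₀ := lclm(L_f,L_g); ord L₀ ≤ 2+1.
Integrate: L := L₀·Dx.
L = -18·Dx + 9·Dx^2 - 2·Dx^3 + Dx^4  (order 4).
h: a_k = 0, 1, 11/2, 2/3, -73/24, 2/15, 761/720, 4/315, -919/5760, …
ICs: h(0) = 0, h′(0) = 1, h′′(0) = 11, h′′′(0) = 4.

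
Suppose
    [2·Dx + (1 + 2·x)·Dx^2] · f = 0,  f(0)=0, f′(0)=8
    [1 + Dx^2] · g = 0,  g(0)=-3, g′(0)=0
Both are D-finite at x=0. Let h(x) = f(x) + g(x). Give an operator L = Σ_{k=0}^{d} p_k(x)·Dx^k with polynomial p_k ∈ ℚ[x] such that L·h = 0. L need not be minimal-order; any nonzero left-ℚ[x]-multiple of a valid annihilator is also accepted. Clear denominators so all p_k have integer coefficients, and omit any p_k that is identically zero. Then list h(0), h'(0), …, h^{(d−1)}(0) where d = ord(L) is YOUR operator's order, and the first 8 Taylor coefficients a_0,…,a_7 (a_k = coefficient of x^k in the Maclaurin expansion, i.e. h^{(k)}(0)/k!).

f: a_k = 0, 8, -8, 32/3, -16, 128/5, -128/3, 512/7, …
g: a_k = -3, 0, 3/2, 0, -1/8, 0, 1/240, 0, …
L₀ := lclm(L_f,L_g); ord L₀ ≤ 2+2.
L = (50 + 8·x + 8·x^2)·Dx + (9 + 22·x + 12·x^2 + 8·x^3)·Dx^2 + (50 + 8·x + 8·x^2)·Dx^3 + (9 + 22·x + 12·x^2 + 8·x^3)·Dx^4  (order 4).
h: a_k = -3, 8, -13/2, 32/3, -129/8, 128/5, -3413/80, 512/7, …
ICs: h(0) = -3, h′(0) = 8, h′′(0) = -13, h′′′(0) = 64.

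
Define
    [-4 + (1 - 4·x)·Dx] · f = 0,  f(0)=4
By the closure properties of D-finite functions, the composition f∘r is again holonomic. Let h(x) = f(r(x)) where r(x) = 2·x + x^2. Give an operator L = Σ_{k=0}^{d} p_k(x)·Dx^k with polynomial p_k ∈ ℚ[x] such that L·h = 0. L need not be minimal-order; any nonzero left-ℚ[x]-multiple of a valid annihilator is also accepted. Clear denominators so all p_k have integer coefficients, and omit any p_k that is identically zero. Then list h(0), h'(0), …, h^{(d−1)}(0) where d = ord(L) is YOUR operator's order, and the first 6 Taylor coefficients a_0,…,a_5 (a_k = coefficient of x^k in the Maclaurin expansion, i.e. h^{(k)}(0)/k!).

L = (8 + 8·x) + (-1 + 8·x + 4·x^2)·Dx  (order 1).
h: a_k = 4, 32, 272, 2304, 19520, 165376, …
ICs: h(0) = 4.

f: a_k = 4, 16, 64, 256, 1024, 4096, …
L₀ from L_f via x↦r, Dx↦r'^{-1}Dx.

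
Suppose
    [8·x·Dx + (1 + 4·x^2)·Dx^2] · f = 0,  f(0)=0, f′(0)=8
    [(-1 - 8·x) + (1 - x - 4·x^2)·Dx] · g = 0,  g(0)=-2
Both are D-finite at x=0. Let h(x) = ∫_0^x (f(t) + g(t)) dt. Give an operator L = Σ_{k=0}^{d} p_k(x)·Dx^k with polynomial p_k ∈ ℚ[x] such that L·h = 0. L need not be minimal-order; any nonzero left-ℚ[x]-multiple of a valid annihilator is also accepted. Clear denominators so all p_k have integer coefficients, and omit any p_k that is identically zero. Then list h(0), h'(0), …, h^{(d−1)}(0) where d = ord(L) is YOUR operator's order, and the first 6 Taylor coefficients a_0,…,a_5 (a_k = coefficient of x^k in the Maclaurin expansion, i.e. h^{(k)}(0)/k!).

f: a_k = 0, 8, 0, -32/3, 0, 128/5, …
g: a_k = -2, -2, -10, -18, -58, -130, …
h₀=f+g: left-lcm gives L₀, ord ≤ 3.
h=∫h₀ ⇒ L = L₀·Dx.
L = (40 - 160·x - 2272·x^2 - 4608·x^3 - 16896·x^4 - 6144·x^6)·Dx^2 + (-31 - 264·x - 364·x^2 - 2208·x^3 - 4160·x^4 - 12800·x^5 - 768·x^6 - 6144·x^7)·Dx^3 + (5 + 11·x + 80·x^2 - 116·x^3 - 80·x^4 - 704·x^5 - 1536·x^6 - 256·x^7 - 1024·x^8)·Dx^4  (order 4).
h: a_k = 0, -2, 3, -10/3, -43/6, -58/5, …
ICs: h(0) = 0, h′(0) = -2, h′′(0) = 6, h′′′(0) = -20.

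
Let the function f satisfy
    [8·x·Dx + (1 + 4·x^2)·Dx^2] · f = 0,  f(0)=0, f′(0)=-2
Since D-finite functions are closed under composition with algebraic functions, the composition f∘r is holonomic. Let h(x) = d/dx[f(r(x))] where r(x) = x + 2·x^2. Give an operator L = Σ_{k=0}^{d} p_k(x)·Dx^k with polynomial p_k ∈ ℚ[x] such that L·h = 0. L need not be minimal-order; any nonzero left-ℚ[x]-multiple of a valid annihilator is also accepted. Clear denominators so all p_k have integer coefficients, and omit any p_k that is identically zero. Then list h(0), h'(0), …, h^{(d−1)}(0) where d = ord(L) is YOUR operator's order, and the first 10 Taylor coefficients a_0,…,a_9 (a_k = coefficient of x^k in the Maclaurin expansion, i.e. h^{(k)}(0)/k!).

f: a_k = 0, -2, 0, 8/3, 0, -32/5, 0, 128/7, 0, -512/9, …
f∘r: x↦r, Dx↦Dx/r' in L_f ⇒ L₀.
Derive L from L₀ (diff closure).
L = (-4 + 8·x + 64·x^2 + 192·x^3 + 192·x^4) + (1 + 4·x + 4·x^2 + 32·x^3 + 80·x^4 + 64·x^5)·Dx  (order 1).
h: a_k = -2, -8, 8, 64, 128, -256, -1664, -2048, 8704, 38912, …
ICs: h(0) = -2.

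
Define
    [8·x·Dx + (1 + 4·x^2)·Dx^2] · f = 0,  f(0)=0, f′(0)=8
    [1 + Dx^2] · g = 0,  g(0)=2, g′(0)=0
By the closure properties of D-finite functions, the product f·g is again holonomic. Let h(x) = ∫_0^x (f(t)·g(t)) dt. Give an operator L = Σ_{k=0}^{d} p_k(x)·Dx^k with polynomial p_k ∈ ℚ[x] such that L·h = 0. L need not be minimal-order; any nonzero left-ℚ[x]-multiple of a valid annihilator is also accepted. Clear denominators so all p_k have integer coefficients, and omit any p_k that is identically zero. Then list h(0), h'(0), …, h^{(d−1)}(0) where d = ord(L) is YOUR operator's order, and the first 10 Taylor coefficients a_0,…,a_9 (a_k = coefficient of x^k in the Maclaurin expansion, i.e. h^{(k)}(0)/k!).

L = (85 + 944·x^2 + 416·x^4 + 256·x^6 + 256·x^8)·Dx + (144·x + 704·x^3 + 768·x^5 + 1024·x^7)·Dx^2 + (90 + 992·x^2 + 576·x^4 + 512·x^6 + 512·x^8)·Dx^3 + (144·x + 704·x^3 + 768·x^5 + 1024·x^7)·Dx^4 + (5 + 48·x^2 + 160·x^4 + 256·x^6 + 256·x^8)·Dx^5  (order 5).
h: a_k = 0, 0, 8, 0, -22/3, 0, 469/45, 0, -54431/2520, 0, …
ICs: h(0) = 0, h′(0) = 0, h′′(0) = 16, h′′′(0) = 0, h′′′′(0) = -176.

f: a_k = 0, 8, 0, -32/3, 0, 128/5, 0, -512/7, 0, 2048/9, …
g: a_k = 2, 0, -1, 0, 1/12, 0, -1/360, 0, 1/20160, 0, …
h₀=f·g: eliminate ⇒ L₀, order ≤ 2·2.
h=∫₀ˣh₀: take L = L₀·Dx.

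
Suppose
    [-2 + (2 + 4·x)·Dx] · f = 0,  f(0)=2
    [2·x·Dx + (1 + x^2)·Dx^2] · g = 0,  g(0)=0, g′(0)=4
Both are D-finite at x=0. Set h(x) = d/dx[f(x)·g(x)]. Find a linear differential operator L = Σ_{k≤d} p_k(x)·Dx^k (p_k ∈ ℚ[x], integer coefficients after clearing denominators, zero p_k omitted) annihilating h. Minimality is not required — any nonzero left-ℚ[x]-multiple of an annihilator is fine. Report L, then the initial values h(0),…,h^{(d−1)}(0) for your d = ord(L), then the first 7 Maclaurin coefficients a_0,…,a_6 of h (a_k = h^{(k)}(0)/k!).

f: a_k = 2, 2, -1, 1, -5/4, 7/4, -21/8, …
g: a_k = 0, 4, 0, -4/3, 0, 4/5, 0, …
Product ⇒ symmetric product L₀, ord ≤ 2.
Derive L from L₀ (diff closure).
L = (-1 + 20·x + 20·x^2 - 12·x^3 - 3·x^4) + (8 + 30·x + 54·x^2 + 34·x^3 - 42·x^4 - 12·x^5)·Dx + (3 + 10·x + 6·x^2 - 2·x^3 - x^4 - 12·x^5 - 4·x^6)·Dx^2  (order 2).
h: a_k = 8, 16, -20, 16/3, -31/3, 218/5, -2263/30, …
ICs: h(0) = 8, h′(0) = 16.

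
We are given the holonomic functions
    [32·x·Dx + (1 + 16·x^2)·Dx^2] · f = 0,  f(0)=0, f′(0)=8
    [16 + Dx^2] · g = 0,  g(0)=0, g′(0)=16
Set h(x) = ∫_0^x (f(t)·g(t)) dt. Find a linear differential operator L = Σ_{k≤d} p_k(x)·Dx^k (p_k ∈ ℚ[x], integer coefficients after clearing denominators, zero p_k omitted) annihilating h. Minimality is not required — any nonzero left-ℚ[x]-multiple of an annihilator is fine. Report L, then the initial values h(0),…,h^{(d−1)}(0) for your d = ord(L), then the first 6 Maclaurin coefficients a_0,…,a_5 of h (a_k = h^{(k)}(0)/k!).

f: a_k = 0, 8, 0, -128/3, 0, 2048/5, …
g: a_k = 0, 16, 0, -128/3, 0, 512/15, …
h₀=f·g: eliminate ⇒ L₀, order ≤ 2·2.
h=∫h₀ ⇒ L = L₀·Dx.
L = (1280 + 53248·x^2 + 360448·x^4 + 2097152·x^6 + 8388608·x^8)·Dx + (1536·x + 40960·x^3 + 393216·x^5 + 2097152·x^7)·Dx^2 + (96 + 4096·x^2 + 36864·x^4 + 262144·x^6 + 1048576·x^8)·Dx^3 + (96·x + 2560·x^3 + 24576·x^5 + 131072·x^7)·Dx^4 + (1 + 48·x^2 + 896·x^4 + 8192·x^6 + 32768·x^8)·Dx^5  (order 5).
h: a_k = 0, 0, 0, 128/3, 0, -1024/5, …
ICs: h(0) = 0, h′(0) = 0, h′′(0) = 0, h′′′(0) = 256, h′′′′(0) = 0.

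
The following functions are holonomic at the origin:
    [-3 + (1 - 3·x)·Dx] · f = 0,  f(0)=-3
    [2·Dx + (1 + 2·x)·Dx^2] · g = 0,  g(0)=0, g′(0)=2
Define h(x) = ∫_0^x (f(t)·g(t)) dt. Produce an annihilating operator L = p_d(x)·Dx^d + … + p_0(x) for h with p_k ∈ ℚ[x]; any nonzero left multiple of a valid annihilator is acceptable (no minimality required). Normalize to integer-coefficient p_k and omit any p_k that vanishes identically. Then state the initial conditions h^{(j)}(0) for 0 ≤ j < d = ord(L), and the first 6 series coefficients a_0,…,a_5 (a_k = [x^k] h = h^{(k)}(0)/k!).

L = 6·Dx + (4 + 18·x)·Dx^2 + (-1 + x + 6·x^2)·Dx^3  (order 3).
h: a_k = 0, 0, -3, -4, -11, -24, …
ICs: h(0) = 0, h′(0) = 0, h′′(0) = -6.

f: a_k = -3, -9, -27, -81, -243, -729, …
g: a_k = 0, 2, -2, 8/3, -4, 32/5, …
f·g: L₀ = L_f ⊗_s L_g, ord ≤ 1·2.
h=∫h₀ ⇒ L = L₀·Dx.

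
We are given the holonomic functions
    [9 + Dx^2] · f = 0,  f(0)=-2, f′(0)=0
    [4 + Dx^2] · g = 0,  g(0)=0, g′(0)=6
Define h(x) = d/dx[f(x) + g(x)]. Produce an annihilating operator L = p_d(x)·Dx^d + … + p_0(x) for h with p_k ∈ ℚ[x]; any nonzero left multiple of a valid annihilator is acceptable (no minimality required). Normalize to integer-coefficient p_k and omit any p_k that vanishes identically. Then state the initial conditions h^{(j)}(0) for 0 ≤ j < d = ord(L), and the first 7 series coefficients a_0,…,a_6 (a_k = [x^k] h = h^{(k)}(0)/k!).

f: a_k = -2, 0, 9, 0, -27/4, 0, 81/40, …
g: a_k = 0, 6, 0, -4, 0, 4/5, 0, …
Sum ⇒ L₀ = lclm(L_f,L_g) in ℚ(x)⟨Dx⟩.
h₀' ⇒ L via d/dx closure of L₀.
L = 36 + 13·Dx^2 + Dx^4  (order 4).
h: a_k = 6, 18, -12, -27, 4, 243/20, -8/15, …
ICs: h(0) = 6, h′(0) = 18, h′′(0) = -24, h′′′(0) = -162.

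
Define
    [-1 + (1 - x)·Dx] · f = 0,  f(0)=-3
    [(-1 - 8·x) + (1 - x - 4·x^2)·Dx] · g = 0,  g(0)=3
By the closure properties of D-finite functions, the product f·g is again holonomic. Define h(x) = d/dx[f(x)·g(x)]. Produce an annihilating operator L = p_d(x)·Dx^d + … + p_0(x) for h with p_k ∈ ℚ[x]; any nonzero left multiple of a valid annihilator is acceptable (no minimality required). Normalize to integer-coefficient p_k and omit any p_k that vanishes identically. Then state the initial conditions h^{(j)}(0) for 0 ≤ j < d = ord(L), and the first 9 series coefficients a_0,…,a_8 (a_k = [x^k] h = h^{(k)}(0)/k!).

f: a_k = -3, -3, -3, -3, -3, -3, -3, -3, -3, …
g: a_k = 3, 3, 15, 27, 87, 195, 543, 1323, 3495, …
Product ⇒ symmetric product L₀, ord ≤ 1.
h=h₀': d/dx-closure on L₀ ⇒ L.
L = (7 + 6·x + 3·x^2 - 96·x^3 + 96·x^4) + (-1 - x + 15·x^2 - 7·x^3 - 30·x^4 + 24·x^5)·Dx  (order 1).
h: a_k = -18, -126, -432, -1620, -4950, -15714, -46116, -136584, -390906, …
ICs: h(0) = -18.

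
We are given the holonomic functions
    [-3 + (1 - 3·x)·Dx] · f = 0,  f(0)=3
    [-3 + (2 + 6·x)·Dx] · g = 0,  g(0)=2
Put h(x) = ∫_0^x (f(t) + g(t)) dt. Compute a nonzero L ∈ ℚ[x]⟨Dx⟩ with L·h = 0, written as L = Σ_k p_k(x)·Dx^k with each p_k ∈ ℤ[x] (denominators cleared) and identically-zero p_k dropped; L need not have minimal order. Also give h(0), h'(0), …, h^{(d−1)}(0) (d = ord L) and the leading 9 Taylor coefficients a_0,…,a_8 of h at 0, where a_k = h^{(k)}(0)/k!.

L = (-45 - 81·x)·Dx + (27 + 126·x + 243·x^2)·Dx^2 + (-2 - 18·x + 18·x^2 + 162·x^3)·Dx^3  (order 3).
h: a_k = 0, 5, 6, 33/4, 675/32, 15147/320, 31671/256, 1104435/3584, 6790635/8192, …
ICs: h(0) = 0, h′(0) = 5, h′′(0) = 12.

f: a_k = 3, 9, 27, 81, 243, 729, 2187, 6561, 19683, …
g: a_k = 2, 3, -9/4, 27/8, -405/64, 1701/128, -15309/512, 72171/1024, -2814669/16384, …
Sum ⇒ L₀ = lclm(L_f,L_g) in ℚ(x)⟨Dx⟩.
h=∫₀ˣh₀: take L = L₀·Dx.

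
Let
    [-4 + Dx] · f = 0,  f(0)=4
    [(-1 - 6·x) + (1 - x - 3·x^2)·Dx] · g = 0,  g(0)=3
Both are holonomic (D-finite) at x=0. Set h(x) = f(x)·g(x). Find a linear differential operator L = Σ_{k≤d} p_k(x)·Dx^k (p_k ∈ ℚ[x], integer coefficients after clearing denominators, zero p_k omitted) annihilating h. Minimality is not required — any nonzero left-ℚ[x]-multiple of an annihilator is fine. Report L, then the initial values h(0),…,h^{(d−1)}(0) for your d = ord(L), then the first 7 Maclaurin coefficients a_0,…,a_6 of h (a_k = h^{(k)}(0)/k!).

f: a_k = 4, 16, 32, 128/3, 128/3, 512/15, 1024/45, …
g: a_k = 3, 3, 12, 21, 57, 120, 291, …
Sym-product of L_f,L_g gives L₀ (≤ ord 1).
L = (5 + 2·x - 12·x^2) + (-1 + x + 3·x^2)·Dx  (order 1).
h: a_k = 12, 60, 192, 500, 1204, 14032/5, 19460/3, …
ICs: h(0) = 12.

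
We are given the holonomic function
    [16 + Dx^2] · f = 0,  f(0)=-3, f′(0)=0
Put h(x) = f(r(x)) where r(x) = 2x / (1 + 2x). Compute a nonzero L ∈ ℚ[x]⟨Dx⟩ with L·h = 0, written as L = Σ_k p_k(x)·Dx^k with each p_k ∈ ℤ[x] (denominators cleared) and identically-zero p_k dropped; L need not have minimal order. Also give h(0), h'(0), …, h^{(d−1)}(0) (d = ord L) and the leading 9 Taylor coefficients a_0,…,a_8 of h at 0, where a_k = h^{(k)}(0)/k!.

L = 64 + (4 + 24·x + 48·x^2 + 32·x^3)·Dx + (1 + 8·x + 24·x^2 + 32·x^3 + 16·x^4)·Dx^2  (order 2).
h: a_k = -3, 0, 96, -384, 640, 1024, -175616/15, 251904/5, -3217408/21, …
ICs: h(0) = -3, h′(0) = 0.

f: a_k = -3, 0, 24, 0, -32, 0, 256/15, 0, -512/105, …
Substitute x→r, Dx→(1/r')Dx; clear ⇒ L₀.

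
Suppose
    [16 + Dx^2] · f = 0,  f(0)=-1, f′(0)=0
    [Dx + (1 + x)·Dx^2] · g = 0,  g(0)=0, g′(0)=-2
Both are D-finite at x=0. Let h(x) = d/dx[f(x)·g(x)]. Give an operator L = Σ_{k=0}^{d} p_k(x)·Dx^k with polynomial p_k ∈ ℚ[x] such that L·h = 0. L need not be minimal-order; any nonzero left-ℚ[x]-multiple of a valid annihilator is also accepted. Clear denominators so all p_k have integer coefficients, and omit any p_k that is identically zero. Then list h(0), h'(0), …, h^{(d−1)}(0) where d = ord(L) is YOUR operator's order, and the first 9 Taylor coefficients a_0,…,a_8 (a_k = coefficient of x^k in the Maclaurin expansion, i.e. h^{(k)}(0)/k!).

f: a_k = -1, 0, 8, 0, -32/3, 0, 256/45, 0, -512/315, …
g: a_k = 0, -2, 1, -2/3, 1/2, -2/5, 1/3, -2/7, 1/4, …
Product ⇒ symmetric product L₀, ord ≤ 4.
h₀' ⇒ L via d/dx closure of L₀.
L = (96160 + 647168·x + 1757184·x^2 + 2482176·x^3 + 1931264·x^4 + 786432·x^5 + 131072·x^6) + (13728 + 74144·x + 156160·x^2 + 161280·x^3 + 81920·x^4 + 16384·x^5)·Dx + (13546 + 87008·x + 228848·x^2 + 316416·x^3 + 242944·x^4 + 98304·x^5 + 16384·x^6)·Dx^2 + (858 + 4634·x + 9760·x^2 + 10080·x^3 + 5120·x^4 + 1024·x^5)·Dx^3 + (471 + 2910·x + 7439·x^2 + 10080·x^3 + 7640·x^4 + 3072·x^5 + 512·x^6)·Dx^4  (order 4).
h: a_k = 2, -2, -46, 30, 82, -42, -754/15, 998/45, 314/21, …
ICs: h(0) = 2, h′(0) = -2, h′′(0) = -92, h′′′(0) = 180.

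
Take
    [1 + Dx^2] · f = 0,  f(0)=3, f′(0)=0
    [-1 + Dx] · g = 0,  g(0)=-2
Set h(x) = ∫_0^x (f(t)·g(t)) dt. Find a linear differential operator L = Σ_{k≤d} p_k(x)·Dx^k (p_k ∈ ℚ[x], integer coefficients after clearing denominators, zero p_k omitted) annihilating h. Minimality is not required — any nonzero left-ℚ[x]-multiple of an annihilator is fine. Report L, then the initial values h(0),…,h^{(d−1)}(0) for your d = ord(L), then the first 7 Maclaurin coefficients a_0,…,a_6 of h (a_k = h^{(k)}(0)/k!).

L = 2·Dx - 2·Dx^2 + Dx^3  (order 3).
h: a_k = 0, -6, -3, 0, 1/2, 1/5, 1/30, …
ICs: h(0) = 0, h′(0) = -6, h′′(0) = -6.

f: a_k = 3, 0, -3/2, 0, 1/8, 0, -1/240, …
g: a_k = -2, -2, -1, -1/3, -1/12, -1/60, -1/360, …
h₀=f·g: eliminate ⇒ L₀, order ≤ 2·1.
∫: right-multiply L₀ by Dx.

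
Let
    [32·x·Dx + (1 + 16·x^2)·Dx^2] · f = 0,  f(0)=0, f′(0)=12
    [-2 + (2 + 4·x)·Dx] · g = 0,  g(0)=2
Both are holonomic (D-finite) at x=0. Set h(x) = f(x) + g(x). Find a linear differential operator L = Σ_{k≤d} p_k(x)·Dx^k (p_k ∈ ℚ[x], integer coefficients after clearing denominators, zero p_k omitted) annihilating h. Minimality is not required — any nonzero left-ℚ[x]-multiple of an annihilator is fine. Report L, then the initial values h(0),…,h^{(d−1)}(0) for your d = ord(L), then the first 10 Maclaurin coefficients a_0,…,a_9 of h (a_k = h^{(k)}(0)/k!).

L = (-32 - 160·x + 1536·x^2 + 1536·x^3)·Dx + (-35 - 128·x + 1312·x^2 + 6144·x^3 + 5376·x^4)·Dx^2 + (-1 + 30·x + 96·x^2 + 576·x^3 + 1792·x^4 + 1536·x^5)·Dx^3  (order 3).
h: a_k = 2, 14, -1, -63, -5/4, 12323/20, -21/8, -392985/56, -429/64, 16779361/192, …
ICs: h(0) = 2, h′(0) = 14, h′′(0) = -2.

f: a_k = 0, 12, 0, -64, 0, 3072/5, 0, -49152/7, 0, 262144/3, …
g: a_k = 2, 2, -1, 1, -5/4, 7/4, -21/8, 33/8, -429/64, 715/64, …
h₀=f+g: left-lcm gives L₀, ord ≤ 3.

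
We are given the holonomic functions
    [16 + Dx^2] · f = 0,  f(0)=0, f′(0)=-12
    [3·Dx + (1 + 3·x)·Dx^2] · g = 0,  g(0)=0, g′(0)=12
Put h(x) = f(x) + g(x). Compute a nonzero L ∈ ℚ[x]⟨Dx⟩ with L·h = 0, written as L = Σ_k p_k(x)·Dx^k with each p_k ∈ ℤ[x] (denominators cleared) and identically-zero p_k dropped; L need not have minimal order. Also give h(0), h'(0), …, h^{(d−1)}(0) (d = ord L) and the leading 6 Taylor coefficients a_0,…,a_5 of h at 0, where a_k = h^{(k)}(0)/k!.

f: a_k = 0, -12, 0, 32, 0, -128/5, …
g: a_k = 0, 12, -18, 36, -81, 972/5, …
Weyl lclm of L_f,L_g ⇒ L₀ (ord ≤ 4).
L = (1680 + 2304·x + 3456·x^2)·Dx + (272 + 1584·x + 3456·x^2 + 3456·x^3)·Dx^2 + (105 + 144·x + 216·x^2)·Dx^3 + (17 + 99·x + 216·x^2 + 216·x^3)·Dx^4  (order 4).
h: a_k = 0, 0, -18, 68, -81, 844/5, …
ICs: h(0) = 0, h′(0) = 0, h′′(0) = -36, h′′′(0) = 408.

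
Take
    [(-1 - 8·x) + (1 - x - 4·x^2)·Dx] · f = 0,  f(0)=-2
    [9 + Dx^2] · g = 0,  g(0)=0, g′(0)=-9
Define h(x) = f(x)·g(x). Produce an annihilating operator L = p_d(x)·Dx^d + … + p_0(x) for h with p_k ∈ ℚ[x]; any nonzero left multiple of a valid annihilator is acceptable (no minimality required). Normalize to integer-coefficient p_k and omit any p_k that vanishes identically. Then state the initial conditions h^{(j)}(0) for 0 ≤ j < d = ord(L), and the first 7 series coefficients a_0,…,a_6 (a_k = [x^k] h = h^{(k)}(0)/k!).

L = (-1 + 9·x + 36·x^2) + (2 + 16·x)·Dx + (-1 + x + 4·x^2)·Dx^2  (order 2).
h: a_k = 0, 18, 18, 63, 135, 7983/20, 18783/20, …
ICs: h(0) = 0, h′(0) = 18.

f: a_k = -2, -2, -10, -18, -58, -130, -362, …
g: a_k = 0, -9, 0, 27/2, 0, -243/40, 0, …
L₀ := L_f ⊗_s L_g (sym. prod.), ord ≤ 2.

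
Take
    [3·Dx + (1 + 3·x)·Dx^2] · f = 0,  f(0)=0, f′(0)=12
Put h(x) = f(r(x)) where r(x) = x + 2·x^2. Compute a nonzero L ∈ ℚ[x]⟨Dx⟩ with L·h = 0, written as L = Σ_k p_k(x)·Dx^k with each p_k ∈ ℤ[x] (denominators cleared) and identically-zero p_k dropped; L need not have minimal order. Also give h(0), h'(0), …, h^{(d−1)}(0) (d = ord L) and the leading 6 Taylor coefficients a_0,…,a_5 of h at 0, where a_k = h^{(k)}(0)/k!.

L = (-1 + 12·x + 24·x^2)·Dx + (1 + 7·x + 18·x^2 + 24·x^3)·Dx^2  (order 2).
h: a_k = 0, 12, 6, -36, 63, -108/5, …
ICs: h(0) = 0, h′(0) = 12.

f: a_k = 0, 12, -18, 36, -81, 972/5, …
f∘r: x↦r, Dx↦Dx/r' in L_f ⇒ L₀.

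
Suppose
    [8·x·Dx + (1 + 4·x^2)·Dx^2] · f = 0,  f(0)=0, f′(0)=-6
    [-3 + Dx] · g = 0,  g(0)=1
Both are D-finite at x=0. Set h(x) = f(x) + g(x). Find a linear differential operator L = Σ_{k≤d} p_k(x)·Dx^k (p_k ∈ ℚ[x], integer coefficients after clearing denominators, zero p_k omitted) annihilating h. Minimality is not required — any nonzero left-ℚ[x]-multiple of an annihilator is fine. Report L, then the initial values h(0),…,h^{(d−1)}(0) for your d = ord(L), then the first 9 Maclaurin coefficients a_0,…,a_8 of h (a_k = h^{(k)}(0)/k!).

L = (24 - 72·x - 288·x^2 - 288·x^3)·Dx + (-17 + 24·x^2 - 144·x^4)·Dx^2 + (3 + 8·x + 24·x^2 + 32·x^3 + 48·x^4)·Dx^3  (order 3).
h: a_k = 1, -3, 9/2, 25/2, 27/8, -687/40, 81/80, 30963/560, 729/4480, …
ICs: h(0) = 1, h′(0) = -3, h′′(0) = 9.

f: a_k = 0, -6, 0, 8, 0, -96/5, 0, 384/7, 0, …
g: a_k = 1, 3, 9/2, 9/2, 27/8, 81/40, 81/80, 243/560, 729/4480, …
L₀ := lclm(L_f,L_g); ord L₀ ≤ 2+1.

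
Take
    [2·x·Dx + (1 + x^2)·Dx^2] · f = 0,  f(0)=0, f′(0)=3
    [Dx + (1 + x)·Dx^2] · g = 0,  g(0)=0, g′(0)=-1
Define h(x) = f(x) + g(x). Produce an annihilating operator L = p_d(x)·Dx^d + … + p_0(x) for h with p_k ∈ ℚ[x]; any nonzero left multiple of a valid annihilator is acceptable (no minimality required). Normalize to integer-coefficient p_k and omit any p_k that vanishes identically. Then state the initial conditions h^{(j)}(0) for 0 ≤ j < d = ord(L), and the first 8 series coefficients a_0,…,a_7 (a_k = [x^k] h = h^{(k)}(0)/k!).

f: a_k = 0, 3, 0, -1, 0, 3/5, 0, -3/7, …
g: a_k = 0, -1, 1/2, -1/3, 1/4, -1/5, 1/6, -1/7, …
Weyl lclm of L_f,L_g ⇒ L₀ (ord ≤ 4).
L = (-2 - 6·x + 6·x^2 + 2·x^3)·Dx + (-4 - 4·x + 12·x^3 + 4·x^4)·Dx^2 + (-1 + x + 2·x^2 + 2·x^3 + 3·x^4 + x^5)·Dx^3  (order 3).
h: a_k = 0, 2, 1/2, -4/3, 1/4, 2/5, 1/6, -4/7, …
ICs: h(0) = 0, h′(0) = 2, h′′(0) = 1.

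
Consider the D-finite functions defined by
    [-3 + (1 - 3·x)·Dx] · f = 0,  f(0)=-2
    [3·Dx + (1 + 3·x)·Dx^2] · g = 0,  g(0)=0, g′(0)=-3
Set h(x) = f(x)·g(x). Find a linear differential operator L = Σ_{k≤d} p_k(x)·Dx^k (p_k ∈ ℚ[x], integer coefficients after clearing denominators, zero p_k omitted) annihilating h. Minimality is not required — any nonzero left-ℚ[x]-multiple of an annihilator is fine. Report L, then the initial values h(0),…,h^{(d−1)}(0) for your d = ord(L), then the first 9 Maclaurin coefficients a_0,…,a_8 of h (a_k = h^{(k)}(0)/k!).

L = 9 + (3 + 27·x)·Dx + (-1 + 9·x^2)·Dx^2  (order 2).
h: a_k = 0, 6, 9, 45, 189/2, 3807/10, 8991/10, 232551/70, 1165671/140, …
ICs: h(0) = 0, h′(0) = 6.

f: a_k = -2, -6, -18, -54, -162, -486, -1458, -4374, -13122, …
g: a_k = 0, -3, 9/2, -9, 81/4, -243/5, 243/2, -2187/7, 6561/8, …
h₀=f·g: eliminate ⇒ L₀, order ≤ 1·2.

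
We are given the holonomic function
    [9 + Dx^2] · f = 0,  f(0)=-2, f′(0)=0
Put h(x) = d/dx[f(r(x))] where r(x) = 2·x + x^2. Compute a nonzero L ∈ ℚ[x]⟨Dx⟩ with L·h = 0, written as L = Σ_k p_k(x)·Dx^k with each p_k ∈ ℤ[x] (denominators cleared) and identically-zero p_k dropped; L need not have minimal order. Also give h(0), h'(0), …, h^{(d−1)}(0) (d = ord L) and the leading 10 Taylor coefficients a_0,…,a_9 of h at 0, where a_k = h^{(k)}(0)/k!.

L = (39 + 144·x + 216·x^2 + 144·x^3 + 36·x^4) + (-3 - 3·x)·Dx + (1 + 2·x + x^2)·Dx^2  (order 2).
h: a_k = 0, 72, 108, -396, -1080, -972/5, 11718/5, 110862/35, -2916/35, -149931/35, …
ICs: h(0) = 0, h′(0) = 72.

f: a_k = -2, 0, 9, 0, -27/4, 0, 81/40, 0, -729/2240, 0, …
Substitute x→r, Dx→(1/r')Dx; clear ⇒ L₀.
Derive L from L₀ (diff closure).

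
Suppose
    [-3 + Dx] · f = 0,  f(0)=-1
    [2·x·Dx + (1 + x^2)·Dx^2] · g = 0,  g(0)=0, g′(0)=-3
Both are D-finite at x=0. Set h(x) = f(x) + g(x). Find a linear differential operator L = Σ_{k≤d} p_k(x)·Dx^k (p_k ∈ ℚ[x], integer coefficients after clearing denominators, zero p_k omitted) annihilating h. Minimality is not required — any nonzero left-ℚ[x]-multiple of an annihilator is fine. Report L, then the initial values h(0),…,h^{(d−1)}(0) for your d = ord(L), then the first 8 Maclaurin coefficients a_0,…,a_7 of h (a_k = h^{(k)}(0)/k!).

L = (6 - 18·x - 18·x^2 - 18·x^3)·Dx + (-11 - 12·x^2 - 9·x^4)·Dx^2 + (3 + 2·x + 6·x^2 + 2·x^3 + 3·x^4)·Dx^3  (order 3).
h: a_k = -1, -6, -9/2, -7/2, -27/8, -21/8, -81/80, -3/560, …
ICs: h(0) = -1, h′(0) = -6, h′′(0) = -9.

f: a_k = -1, -3, -9/2, -9/2, -27/8, -81/40, -81/80, -243/560, …
g: a_k = 0, -3, 0, 1, 0, -3/5, 0, 3/7, …
L₀ := lclm(L_f,L_g); ord L₀ ≤ 1+2.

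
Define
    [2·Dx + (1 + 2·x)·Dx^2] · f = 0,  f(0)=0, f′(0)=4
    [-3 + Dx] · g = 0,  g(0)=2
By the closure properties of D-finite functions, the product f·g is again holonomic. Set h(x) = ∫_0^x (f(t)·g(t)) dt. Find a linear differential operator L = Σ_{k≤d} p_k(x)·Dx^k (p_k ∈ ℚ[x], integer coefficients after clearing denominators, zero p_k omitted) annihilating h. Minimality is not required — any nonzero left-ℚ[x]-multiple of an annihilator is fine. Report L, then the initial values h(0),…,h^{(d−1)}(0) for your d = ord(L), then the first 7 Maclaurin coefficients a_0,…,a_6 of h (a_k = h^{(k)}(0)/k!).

L = (3 + 18·x)·Dx + (-4 - 12·x)·Dx^2 + (1 + 2·x)·Dx^3  (order 3).
h: a_k = 0, 0, 4, 16/3, 17/3, 16/5, 83/30, …
ICs: h(0) = 0, h′(0) = 0, h′′(0) = 8.

f: a_k = 0, 4, -4, 16/3, -8, 64/5, -64/3, …
g: a_k = 2, 6, 9, 9, 27/4, 81/20, 81/40, …
L₀ := L_f ⊗_s L_g (sym. prod.), ord ≤ 2.
∫: right-multiply L₀ by Dx.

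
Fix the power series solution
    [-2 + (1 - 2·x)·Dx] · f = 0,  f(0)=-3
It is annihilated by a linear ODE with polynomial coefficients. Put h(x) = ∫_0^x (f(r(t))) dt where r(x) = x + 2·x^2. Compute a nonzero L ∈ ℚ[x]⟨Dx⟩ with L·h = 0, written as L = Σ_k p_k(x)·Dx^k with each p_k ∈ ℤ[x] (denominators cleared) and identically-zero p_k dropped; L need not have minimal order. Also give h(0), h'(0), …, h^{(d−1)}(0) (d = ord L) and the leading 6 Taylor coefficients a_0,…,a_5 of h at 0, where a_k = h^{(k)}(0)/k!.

f: a_k = -3, -6, -12, -24, -48, -96, …
h₀=f(r): pull back L_f along r ⇒ L₀.
Integrate: L := L₀·Dx.
L = (2 + 8·x)·Dx + (-1 + 2·x + 4·x^2)·Dx^2  (order 2).
h: a_k = 0, -3, -3, -8, -18, -48, …
ICs: h(0) = 0, h′(0) = -3.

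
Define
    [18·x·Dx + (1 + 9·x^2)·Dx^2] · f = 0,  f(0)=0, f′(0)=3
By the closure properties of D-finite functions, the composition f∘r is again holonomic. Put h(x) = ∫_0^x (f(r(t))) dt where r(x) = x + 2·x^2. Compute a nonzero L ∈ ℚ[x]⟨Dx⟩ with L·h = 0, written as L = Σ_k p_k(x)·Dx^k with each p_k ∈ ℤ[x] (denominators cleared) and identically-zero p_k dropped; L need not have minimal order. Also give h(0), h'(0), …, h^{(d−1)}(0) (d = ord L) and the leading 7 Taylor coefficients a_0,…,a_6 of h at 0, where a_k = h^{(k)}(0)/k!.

L = (-4 + 18·x + 144·x^2 + 432·x^3 + 432·x^4)·Dx^2 + (1 + 4·x + 9·x^2 + 72·x^3 + 180·x^4 + 144·x^5)·Dx^3  (order 3).
h: a_k = 0, 0, 3/2, 2, -9/4, -54/5, -99/10, …
ICs: h(0) = 0, h′(0) = 0, h′′(0) = 3.

f: a_k = 0, 3, 0, -9, 0, 243/5, 0, …
Substitute x→r, Dx→(1/r')Dx; clear ⇒ L₀.
h=∫h₀ ⇒ L = L₀·Dx.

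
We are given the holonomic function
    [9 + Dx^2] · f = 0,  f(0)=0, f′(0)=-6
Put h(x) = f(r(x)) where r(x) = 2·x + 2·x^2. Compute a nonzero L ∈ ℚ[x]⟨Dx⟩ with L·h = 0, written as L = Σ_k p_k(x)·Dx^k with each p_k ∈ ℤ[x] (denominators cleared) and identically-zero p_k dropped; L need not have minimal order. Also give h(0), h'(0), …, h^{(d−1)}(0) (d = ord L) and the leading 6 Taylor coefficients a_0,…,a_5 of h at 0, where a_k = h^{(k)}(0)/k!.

f: a_k = 0, -6, 0, 9, 0, -81/20, …
L₀ from L_f via x↦r, Dx↦r'^{-1}Dx.
L = (36 + 216·x + 432·x^2 + 288·x^3) - 2·Dx + (1 + 2·x)·Dx^2  (order 2).
h: a_k = 0, -12, -12, 72, 216, 432/5, …
ICs: h(0) = 0, h′(0) = -12.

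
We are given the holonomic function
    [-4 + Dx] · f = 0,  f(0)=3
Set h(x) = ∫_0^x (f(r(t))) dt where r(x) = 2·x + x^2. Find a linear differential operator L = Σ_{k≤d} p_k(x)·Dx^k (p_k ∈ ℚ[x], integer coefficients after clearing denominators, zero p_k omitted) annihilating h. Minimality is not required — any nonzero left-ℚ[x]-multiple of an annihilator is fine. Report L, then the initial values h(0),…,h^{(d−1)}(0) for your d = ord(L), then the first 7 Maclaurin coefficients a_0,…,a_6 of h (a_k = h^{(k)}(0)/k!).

f: a_k = 3, 12, 24, 32, 32, 128/5, 256/15, …
L₀ from L_f via x↦r, Dx↦r'^{-1}Dx.
h=∫₀ˣh₀: take L = L₀·Dx.
L = (-8 - 8·x)·Dx + Dx^2  (order 2).
h: a_k = 0, 3, 12, 36, 88, 184, 1696/5, …
ICs: h(0) = 0, h′(0) = 3.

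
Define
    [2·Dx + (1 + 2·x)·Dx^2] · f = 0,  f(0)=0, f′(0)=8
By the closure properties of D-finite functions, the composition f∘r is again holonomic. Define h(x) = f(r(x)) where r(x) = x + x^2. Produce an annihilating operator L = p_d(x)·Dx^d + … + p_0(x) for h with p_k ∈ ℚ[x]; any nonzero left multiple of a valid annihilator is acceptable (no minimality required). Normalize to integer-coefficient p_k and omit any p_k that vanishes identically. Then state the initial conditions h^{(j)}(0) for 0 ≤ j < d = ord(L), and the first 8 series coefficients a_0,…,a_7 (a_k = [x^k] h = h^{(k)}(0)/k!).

f: a_k = 0, 8, -8, 32/3, -16, 128/5, -128/3, 512/7, …
h₀=f(r): pull back L_f along r ⇒ L₀.
L = (4·x + 4·x^2)·Dx + (1 + 4·x + 6·x^2 + 4·x^3)·Dx^2  (order 2).
h: a_k = 0, 8, 0, -16/3, 8, -32/5, 0, 64/7, …
ICs: h(0) = 0, h′(0) = 8.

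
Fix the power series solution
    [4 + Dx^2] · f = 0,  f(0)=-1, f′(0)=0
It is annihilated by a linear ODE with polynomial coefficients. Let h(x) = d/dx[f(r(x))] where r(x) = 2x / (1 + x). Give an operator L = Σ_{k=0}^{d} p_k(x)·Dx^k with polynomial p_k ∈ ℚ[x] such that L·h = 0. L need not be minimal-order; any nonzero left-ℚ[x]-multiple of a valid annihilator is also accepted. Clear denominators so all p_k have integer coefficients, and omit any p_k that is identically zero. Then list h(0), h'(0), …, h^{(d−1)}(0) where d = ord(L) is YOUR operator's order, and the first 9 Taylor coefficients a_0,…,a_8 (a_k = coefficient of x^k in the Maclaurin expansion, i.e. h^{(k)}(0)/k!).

L = (22 + 12·x + 6·x^2) + (6 + 18·x + 18·x^2 + 6·x^3)·Dx + (1 + 4·x + 6·x^2 + 4·x^3 + x^4)·Dx^2  (order 2).
h: a_k = 0, 16, -48, 160/3, 160/3, -5488/15, 4592/5, -100544/63, 71744/35, …
ICs: h(0) = 0, h′(0) = 16.

f: a_k = -1, 0, 2, 0, -2/3, 0, 4/45, 0, -2/315, …
L₀ from L_f via x↦r, Dx↦r'^{-1}Dx.
h₀' ⇒ L via d/dx closure of L₀.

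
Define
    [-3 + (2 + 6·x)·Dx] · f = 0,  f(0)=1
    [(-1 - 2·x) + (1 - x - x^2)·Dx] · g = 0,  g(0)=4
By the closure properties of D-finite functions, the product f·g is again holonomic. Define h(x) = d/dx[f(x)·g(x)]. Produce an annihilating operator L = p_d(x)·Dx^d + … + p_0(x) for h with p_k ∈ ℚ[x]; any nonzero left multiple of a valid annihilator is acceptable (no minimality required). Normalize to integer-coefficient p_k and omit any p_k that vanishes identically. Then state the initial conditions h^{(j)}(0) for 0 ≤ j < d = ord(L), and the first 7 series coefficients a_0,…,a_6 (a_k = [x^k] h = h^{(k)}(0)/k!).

f: a_k = 1, 3/2, -9/8, 27/16, -405/128, 1701/256, -15309/1024, …
g: a_k = 4, 4, 8, 12, 20, 32, 52, …
L₀ := L_f ⊗_s L_g (sym. prod.), ord ≤ 1.
Differentiate: ansatz ord ≤ ord L₀ ⇒ L.
L = (19 + 186·x + 321·x^2 + 210·x^3 + 135·x^4) + (-10 - 34·x - 6·x^2 + 50·x^3 + 114·x^4 + 54·x^5)·Dx  (order 1).
h: a_k = 10, 19, 315/4, 739/8, 24295/64, 30117/128, 917847/512, …
ICs: h(0) = 10.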